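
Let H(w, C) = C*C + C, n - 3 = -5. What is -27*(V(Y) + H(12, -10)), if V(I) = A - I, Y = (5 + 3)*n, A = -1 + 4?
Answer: -2943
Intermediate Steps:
n = -2 (n = 3 - 5 = -2)
A = 3
H(w, C) = C + C**2 (H(w, C) = C**2 + C = C + C**2)
Y = -16 (Y = (5 + 3)*(-2) = 8*(-2) = -16)
V(I) = 3 - I
-27*(V(Y) + H(12, -10)) = -27*((3 - 1*(-16)) - 10*(1 - 10)) = -27*((3 + 16) - 10*(-9)) = -27*(19 + 90) = -27*109 = -2943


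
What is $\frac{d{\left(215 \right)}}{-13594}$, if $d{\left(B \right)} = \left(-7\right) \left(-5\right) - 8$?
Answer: $- \frac{27}{13594} \approx -0.0019862$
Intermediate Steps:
$d{\left(B \right)} = 27$ ($d{\left(B \right)} = 35 - 8 = 27$)
$\frac{d{\left(215 \right)}}{-13594} = \frac{27}{-13594} = 27 \left(- \frac{1}{13594}\right) = - \frac{27}{13594}$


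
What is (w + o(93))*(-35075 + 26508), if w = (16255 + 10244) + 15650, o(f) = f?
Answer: -361887214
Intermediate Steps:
w = 42149 (w = 26499 + 15650 = 42149)
(w + o(93))*(-35075 + 26508) = (42149 + 93)*(-35075 + 26508) = 42242*(-8567) = -361887214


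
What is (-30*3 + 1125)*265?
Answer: 274275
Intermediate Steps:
(-30*3 + 1125)*265 = (-90 + 1125)*265 = 1035*265 = 274275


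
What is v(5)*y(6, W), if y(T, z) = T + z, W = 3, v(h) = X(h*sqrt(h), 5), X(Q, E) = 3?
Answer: 27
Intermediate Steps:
v(h) = 3
v(5)*y(6, W) = 3*(6 + 3) = 3*9 = 27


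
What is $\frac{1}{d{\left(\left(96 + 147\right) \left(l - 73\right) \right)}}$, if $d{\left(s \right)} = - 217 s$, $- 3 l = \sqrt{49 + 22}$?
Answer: $\frac{73}{280587510} - \frac{\sqrt{71}}{841762530} \approx 2.5016 \cdot 10^{-7}$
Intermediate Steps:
$l = - \frac{\sqrt{71}}{3}$ ($l = - \frac{\sqrt{49 + 22}}{3} = - \frac{\sqrt{71}}{3} \approx -2.8087$)
$\frac{1}{d{\left(\left(96 + 147\right) \left(l - 73\right) \right)}} = \frac{1}{\left(-217\right) \left(96 + 147\right) \left(- \frac{\sqrt{71}}{3} - 73\right)} = \frac{1}{\left(-217\right) 243 \left(-73 - \frac{\sqrt{71}}{3}\right)} = \frac{1}{\left(-217\right) \left(-17739 - 81 \sqrt{71}\right)} = \frac{1}{3849363 + 17577 \sqrt{71}}$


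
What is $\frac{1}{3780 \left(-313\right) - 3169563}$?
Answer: $- \frac{1}{4352703} \approx -2.2974 \cdot 10^{-7}$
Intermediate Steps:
$\frac{1}{3780 \left(-313\right) - 3169563} = \frac{1}{-1183140 - 3169563} = \frac{1}{-4352703} = - \frac{1}{4352703}$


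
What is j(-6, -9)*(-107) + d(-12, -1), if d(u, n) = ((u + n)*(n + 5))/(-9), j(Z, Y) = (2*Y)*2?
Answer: 34720/9 ≈ 3857.8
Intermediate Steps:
j(Z, Y) = 4*Y
d(u, n) = -(5 + n)*(n + u)/9 (d(u, n) = ((n + u)*(5 + n))*(-⅑) = ((5 + n)*(n + u))*(-⅑) = -(5 + n)*(n + u)/9)
j(-6, -9)*(-107) + d(-12, -1) = (4*(-9))*(-107) + (-5/9*(-1) - 5/9*(-12) - ⅑*(-1)² - ⅑*(-1)*(-12)) = -36*(-107) + (5/9 + 20/3 - ⅑*1 - 4/3) = 3852 + (5/9 + 20/3 - ⅑ - 4/3) = 3852 + 52/9 = 34720/9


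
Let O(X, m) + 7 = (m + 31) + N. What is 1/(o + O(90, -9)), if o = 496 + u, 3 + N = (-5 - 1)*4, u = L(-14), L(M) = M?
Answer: 1/470 ≈ 0.0021277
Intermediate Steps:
u = -14
N = -27 (N = -3 + (-5 - 1)*4 = -3 - 6*4 = -3 - 24 = -27)
O(X, m) = -3 + m (O(X, m) = -7 + ((m + 31) - 27) = -7 + ((31 + m) - 27) = -7 + (4 + m) = -3 + m)
o = 482 (o = 496 - 14 = 482)
1/(o + O(90, -9)) = 1/(482 + (-3 - 9)) = 1/(482 - 12) = 1/470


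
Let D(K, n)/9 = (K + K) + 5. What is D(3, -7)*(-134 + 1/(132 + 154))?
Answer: -344907/26 ≈ -13266.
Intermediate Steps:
D(K, n) = 45 + 18*K (D(K, n) = 9*((K + K) + 5) = 9*(2*K + 5) = 9*(5 + 2*K) = 45 + 18*K)
D(3, -7)*(-134 + 1/(132 + 154)) = (45 + 18*3)*(-134 + 1/(132 + 154)) = (45 + 54)*(-134 + 1/286) = 99*(-134 + 1/286) = 99*(-38323/286) = -344907/26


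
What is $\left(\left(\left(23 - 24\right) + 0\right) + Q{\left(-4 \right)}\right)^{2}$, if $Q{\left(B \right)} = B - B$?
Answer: $1$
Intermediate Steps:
$Q{\left(B \right)} = 0$
$\left(\left(\left(23 - 24\right) + 0\right) + Q{\left(-4 \right)}\right)^{2} = \left(\left(\left(23 - 24\right) + 0\right) + 0\right)^{2} = \left(\left(-1 + 0\right) + 0\right)^{2} = \left(-1 + 0\right)^{2} = \left(-1\right)^{2} = 1$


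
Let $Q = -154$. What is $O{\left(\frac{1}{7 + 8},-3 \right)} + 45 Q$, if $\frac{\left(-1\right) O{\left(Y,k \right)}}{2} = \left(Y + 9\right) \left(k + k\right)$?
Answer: $- \frac{34106}{5} \approx -6821.2$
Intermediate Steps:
$O{\left(Y,k \right)} = - 4 k \left(9 + Y\right)$ ($O{\left(Y,k \right)} = - 2 \left(Y + 9\right) \left(k + k\right) = - 2 \left(9 + Y\right) 2 k = - 2 \cdot 2 k \left(9 + Y\right) = - 4 k \left(9 + Y\right)$)
$O{\left(\frac{1}{7 + 8},-3 \right)} + 45 Q = \left(-4\right) \left(-3\right) \left(9 + \frac{1}{7 + 8}\right) + 45 \left(-154\right) = \left(-4\right) \left(-3\right) \left(9 + \frac{1}{15}\right) - 6930 = \left(-4\right) \left(-3\right) \frac{136}{15} - 6930 = \frac{544}{5} - 6930 = - \frac{34106}{5}$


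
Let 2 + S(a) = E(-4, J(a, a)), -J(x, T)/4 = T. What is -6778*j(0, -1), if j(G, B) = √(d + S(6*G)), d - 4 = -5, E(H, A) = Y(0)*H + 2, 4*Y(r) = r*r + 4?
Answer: -6778*I*√5 ≈ -15156.0*I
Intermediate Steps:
Y(r) = 1 + r²/4 (Y(r) = (r*r + 4)/4 = (r² + 4)/4 = (4 + r²)/4 = 1 + r²/4)
J(x, T) = -4*T
E(H, A) = 2 + H (E(H, A) = (1 + (¼)*0²)*H + 2 = (1 + (¼)*0)*H + 2 = (1 + 0)*H + 2 = 1*H + 2 = H + 2 = 2 + H)
S(a) = -4 (S(a) = -2 + (2 - 4) = -2 - 2 = -4)
d = -1 (d = 4 - 5 = -1)
j(G, B) = I*√5 (j(G, B) = √(-1 - 4) = √(-5) = I*√5)
-6778*j(0, -1) = -6778*I*√5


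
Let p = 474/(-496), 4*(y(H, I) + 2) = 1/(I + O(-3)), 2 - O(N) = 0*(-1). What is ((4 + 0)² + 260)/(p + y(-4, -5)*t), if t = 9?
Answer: -22816/1629 ≈ -14.006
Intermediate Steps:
O(N) = 2 (O(N) = 2 - 0*(-1) = 2 - 1*0 = 2 + 0 = 2)
y(H, I) = -2 + 1/(4*(2 + I)) (y(H, I) = -2 + 1/(4*(I + 2)) = -2 + 1/(4*(2 + I)))
p = -237/248 (p = 474*(-1/496) = -237/248 ≈ -0.95565)
((4 + 0)² + 260)/(p + y(-4, -5)*t) = ((4 + 0)² + 260)/(-237/248 + ((-15 - 8*(-5))/(4*(2 - 5)))*9) = (4² + 260)/(-237/248 + ((¼)*(-15 + 40)/(-3))*9) = (16 + 260)/(-237/248 + ((¼)*(-⅓)*25)*9) = 276/(-237/248 - 25/12*9) = 276/(-237/248 - 75/4) = 276/(-4887/248) = 276*(-248/4887) = -22816/1629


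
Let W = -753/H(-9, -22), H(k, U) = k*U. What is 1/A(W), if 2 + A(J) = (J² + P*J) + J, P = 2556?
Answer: -4356/42304973 ≈ -0.00010297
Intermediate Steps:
H(k, U) = U*k
W = -251/66 (W = -753/((-22*(-9))) = -753/198 = -753*1/198 = -251/66 ≈ -3.8030)
A(J) = -2 + J² + 2557*J (A(J) = -2 + ((J² + 2556*J) + J) = -2 + (J² + 2557*J) = -2 + J² + 2557*J)
1/A(W) = 1/(-2 + (-251/66)² + 2557*(-251/66)) = 1/(-2 + 63001/4356 - 641807/66) = 1/(-42304973/4356) = -4356/42304973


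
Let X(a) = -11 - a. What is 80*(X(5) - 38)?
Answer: -4320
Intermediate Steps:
80*(X(5) - 38) = 80*((-11 - 1*5) - 38) = 80*((-11 - 5) - 38) = 80*(-16 - 38) = 80*(-54) = -4320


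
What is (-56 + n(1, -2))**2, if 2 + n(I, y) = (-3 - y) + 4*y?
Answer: 4489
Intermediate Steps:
n(I, y) = -5 + 3*y (n(I, y) = -2 + ((-3 - y) + 4*y) = -2 + (-3 + 3*y) = -5 + 3*y)
(-56 + n(1, -2))**2 = (-56 + (-5 + 3*(-2)))**2 = (-56 + (-5 - 6))**2 = (-56 - 11)**2 = (-67)**2 = 4489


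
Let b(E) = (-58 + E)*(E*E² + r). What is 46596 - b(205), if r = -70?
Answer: -1266366489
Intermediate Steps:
b(E) = (-70 + E³)*(-58 + E) (b(E) = (-58 + E)*(E*E² - 70) = (-58 + E)*(E³ - 70) = (-58 + E)*(-70 + E³) = (-70 + E³)*(-58 + E))
46596 - b(205) = 46596 - (4060 + 205⁴ - 70*205 - 58*205³) = 46596 - (4060 + 1766100625 - 14350 - 58*8615125) = 46596 - (4060 + 1766100625 - 14350 - 499677250) = 46596 - 1*1266413085 = 46596 - 1266413085 = -1266366489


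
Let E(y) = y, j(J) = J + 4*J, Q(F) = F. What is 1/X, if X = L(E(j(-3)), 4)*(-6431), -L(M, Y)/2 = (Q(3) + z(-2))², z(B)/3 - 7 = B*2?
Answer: 1/1852128 ≈ 5.3992e-7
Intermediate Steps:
j(J) = 5*J
z(B) = 21 + 6*B (z(B) = 21 + 3*(B*2) = 21 + 3*(2*B) = 21 + 6*B)
L(M, Y) = -288 (L(M, Y) = -2*(3 + (21 + 6*(-2)))² = -2*(3 + (21 - 12))² = -2*(3 + 9)² = -2*12² = -2*144 = -288)
X = 1852128 (X = -288*(-6431) = 1852128)
1/X = 1/1852128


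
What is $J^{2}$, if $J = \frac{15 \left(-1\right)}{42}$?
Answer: $\frac{25}{196} \approx 0.12755$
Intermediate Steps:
$J = - \frac{5}{14}$ ($J = \left(-15\right) \frac{1}{42} = - \frac{5}{14} \approx -0.35714$)
$J^{2} = \left(- \frac{5}{14}\right)^{2} = \frac{25}{196}$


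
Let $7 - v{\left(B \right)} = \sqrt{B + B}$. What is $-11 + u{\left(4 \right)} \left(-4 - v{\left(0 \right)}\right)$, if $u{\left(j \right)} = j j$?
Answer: $-187$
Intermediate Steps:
$u{\left(j \right)} = j^{2}$
$v{\left(B \right)} = 7 - \sqrt{2} \sqrt{B}$ ($v{\left(B \right)} = 7 - \sqrt{B + B} = 7 - \sqrt{2 B} = 7 - \sqrt{2} \sqrt{B}$)
$-11 + u{\left(4 \right)} \left(-4 - v{\left(0 \right)}\right) = -11 + 4^{2} \left(-4 - \left(7 - \sqrt{2} \sqrt{0}\right)\right) = -11 + 16 \left(-4 - \left(7 - \sqrt{2} \cdot 0\right)\right) = -11 + 16 \left(-4 - \left(7 + 0\right)\right) = -11 + 16 \left(-4 - 7\right) = -11 + 16 \left(-11\right) = -11 - 176 = -187$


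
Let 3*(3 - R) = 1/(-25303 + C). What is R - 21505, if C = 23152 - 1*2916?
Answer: -326851901/15201 ≈ -21502.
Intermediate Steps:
C = 20236 (C = 23152 - 2916 = 20236)
R = 45604/15201 (R = 3 - 1/(3*(-25303 + 20236)) = 3 - ⅓/(-5067) = 3 - ⅓*(-1/5067) = 3 + 1/15201 = 45604/15201 ≈ 3.0001)
R - 21505 = 45604/15201 - 21505 = -326851901/15201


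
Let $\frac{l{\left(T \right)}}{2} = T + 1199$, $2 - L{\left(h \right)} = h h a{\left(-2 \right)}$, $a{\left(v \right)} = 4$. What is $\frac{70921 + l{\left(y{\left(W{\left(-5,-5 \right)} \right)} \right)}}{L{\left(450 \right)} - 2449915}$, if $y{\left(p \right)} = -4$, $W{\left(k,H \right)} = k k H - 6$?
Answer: $- \frac{73311}{3259913} \approx -0.022489$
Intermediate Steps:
$W{\left(k,H \right)} = -6 + H k^{2}$ ($W{\left(k,H \right)} = k^{2} H - 6 = H k^{2} - 6 = -6 + H k^{2}$)
$L{\left(h \right)} = 2 - 4 h^{2}$ ($L{\left(h \right)} = 2 - h h 4 = 2 - h^{2} \cdot 4 = 2 - 4 h^{2}$)
$l{\left(T \right)} = 2398 + 2 T$ ($l{\left(T \right)} = 2 \left(T + 1199\right) = 2 \left(1199 + T\right) = 2398 + 2 T$)
$\frac{70921 + l{\left(y{\left(W{\left(-5,-5 \right)} \right)} \right)}}{L{\left(450 \right)} - 2449915} = \frac{70921 + \left(2398 + 2 \left(-4\right)\right)}{\left(2 - 4 \cdot 450^{2}\right) - 2449915} = \frac{70921 + \left(2398 - 8\right)}{\left(2 - 810000\right) - 2449915} = \frac{70921 + 2390}{\left(2 - 810000\right) - 2449915} = \frac{73311}{-809998 - 2449915} = \frac{73311}{-3259913} = 73311 \left(- \frac{1}{3259913}\right) = - \frac{73311}{3259913}$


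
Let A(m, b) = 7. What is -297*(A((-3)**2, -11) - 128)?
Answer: 35937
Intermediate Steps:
-297*(A((-3)**2, -11) - 128) = -297*(7 - 128) = -297*(-121) = 35937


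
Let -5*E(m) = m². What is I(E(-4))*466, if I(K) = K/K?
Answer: 466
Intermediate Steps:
E(m) = -m²/5
I(K) = 1
I(E(-4))*466 = 1*466 = 466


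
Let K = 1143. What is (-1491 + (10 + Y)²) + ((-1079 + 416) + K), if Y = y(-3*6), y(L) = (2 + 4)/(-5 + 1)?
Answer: -3755/4 ≈ -938.75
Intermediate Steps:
y(L) = -3/2 (y(L) = 6/(-4) = 6*(-¼) = -3/2)
Y = -3/2 ≈ -1.5000
(-1491 + (10 + Y)²) + ((-1079 + 416) + K) = (-1491 + (10 - 3/2)²) + ((-1079 + 416) + 1143) = (-1491 + (17/2)²) + (-663 + 1143) = (-1491 + 289/4) + 480 = -5675/4 + 480 = -3755/4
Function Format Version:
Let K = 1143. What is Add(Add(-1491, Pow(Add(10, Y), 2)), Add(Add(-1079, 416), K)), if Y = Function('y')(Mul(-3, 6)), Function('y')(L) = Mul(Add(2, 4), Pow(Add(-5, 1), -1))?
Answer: Rational(-3755, 4) ≈ -938.75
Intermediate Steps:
Function('y')(L) = Rational(-3, 2) (Function('y')(L) = Mul(6, Pow(-4, -1)) = Mul(6, Rational(-1, 4)) = Rational(-3, 2))
Y = Rational(-3, 2) ≈ -1.5000
Add(Add(-1491, Pow(Add(10, Y), 2)), Add(Add(-1079, 416), K)) = Add(Add(-1491, Pow(Add(10, Rational(-3, 2)), 2)), Add(Add(-1079, 416), 1143)) = Add(Add(-1491, Pow(Rational(17, 2), 2)), Add(-663, 1143)) = Add(Add(-1491, Rational(289, 4)), 480) = Add(Rational(-5675, 4), 480) = Rational(-3755, 4)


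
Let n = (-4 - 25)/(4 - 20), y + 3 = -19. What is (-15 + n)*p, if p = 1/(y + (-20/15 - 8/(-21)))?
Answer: 4431/7712 ≈ 0.57456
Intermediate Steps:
y = -22 (y = -3 - 19 = -22)
p = -21/482 (p = 1/(-22 + (-20/15 - 8/(-21))) = 1/(-22 + (-20*1/15 - 8*(-1/21))) = 1/(-22 + (-4/3 + 8/21)) = 1/(-22 - 20/21) = 1/(-482/21) = -21/482 ≈ -0.043568)
n = 29/16 (n = -29/(-16) = -29*(-1/16) = 29/16 ≈ 1.8125)
(-15 + n)*p = (-15 + 29/16)*(-21/482) = -211/16*(-21/482) = 4431/7712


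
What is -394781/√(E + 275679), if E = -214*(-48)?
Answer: -394781*√285951/285951 ≈ -738.26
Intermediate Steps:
E = 10272
-394781/√(E + 275679) = -394781/√(10272 + 275679) = -394781*√285951/285951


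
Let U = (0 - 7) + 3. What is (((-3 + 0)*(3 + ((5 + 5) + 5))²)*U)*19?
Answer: 73872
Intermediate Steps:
U = -4 (U = -7 + 3 = -4)
(((-3 + 0)*(3 + ((5 + 5) + 5))²)*U)*19 = (((-3 + 0)*(3 + ((5 + 5) + 5))²)*(-4))*19 = (-3*(3 + (10 + 5))²*(-4))*19 = (-3*(3 + 15)²*(-4))*19 = (-3*18²*(-4))*19 = (-3*324*(-4))*19 = -972*(-4)*19 = 3888*19 = 73872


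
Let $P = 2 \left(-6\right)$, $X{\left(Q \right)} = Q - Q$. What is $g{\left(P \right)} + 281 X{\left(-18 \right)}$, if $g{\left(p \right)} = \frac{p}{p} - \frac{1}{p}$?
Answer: $\frac{13}{12} \approx 1.0833$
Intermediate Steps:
$X{\left(Q \right)} = 0$
$P = -12$
$g{\left(p \right)} = 1 - \frac{1}{p}$
$g{\left(P \right)} + 281 X{\left(-18 \right)} = \frac{-1 - 12}{-12} + 281 \cdot 0 = \left(- \frac{1}{12}\right) \left(-13\right) + 0 = \frac{13}{12} + 0 = \frac{13}{12}$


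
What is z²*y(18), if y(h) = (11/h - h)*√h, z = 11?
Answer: -37873*√2/6 ≈ -8926.8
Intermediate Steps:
y(h) = √h*(-h + 11/h) (y(h) = (-h + 11/h)*√h = √h*(-h + 11/h))
z²*y(18) = 11²*((11 - 1*18²)/√18) = 121*((√2/6)*(11 - 1*324)) = 121*((√2/6)*(11 - 324)) = 121*((√2/6)*(-313)) = 121*(-313*√2/6) = -37873*√2/6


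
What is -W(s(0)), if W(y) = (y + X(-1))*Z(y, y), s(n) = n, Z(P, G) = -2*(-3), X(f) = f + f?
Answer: 12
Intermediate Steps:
X(f) = 2*f
Z(P, G) = 6
W(y) = -12 + 6*y (W(y) = (y + 2*(-1))*6 = (y - 2)*6 = (-2 + y)*6 = -12 + 6*y)
-W(s(0)) = -(-12 + 6*0) = -(-12 + 0) = -1*(-12) = 12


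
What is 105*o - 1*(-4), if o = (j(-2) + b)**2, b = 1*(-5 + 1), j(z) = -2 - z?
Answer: 1684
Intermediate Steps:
b = -4 (b = 1*(-4) = -4)
o = 16 (o = ((-2 - 1*(-2)) - 4)**2 = ((-2 + 2) - 4)**2 = (0 - 4)**2 = (-4)**2 = 16)
105*o - 1*(-4) = 105*16 - 1*(-4) = 1680 + 4 = 1684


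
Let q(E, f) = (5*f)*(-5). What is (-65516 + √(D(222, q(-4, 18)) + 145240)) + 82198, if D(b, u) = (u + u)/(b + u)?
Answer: 16682 + √52433065/19 ≈ 17063.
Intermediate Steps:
q(E, f) = -25*f
D(b, u) = 2*u/(b + u) (D(b, u) = (2*u)/(b + u) = 2*u/(b + u))
(-65516 + √(D(222, q(-4, 18)) + 145240)) + 82198 = (-65516 + √(2*(-25*18)/(222 - 25*18) + 145240)) + 82198 = (-65516 + √(2*(-450)/(222 - 450) + 145240)) + 82198 = (-65516 + √(2*(-450)/(-228) + 145240)) + 82198 = (-65516 + √(2*(-450)*(-1/228) + 145240)) + 82198 = (-65516 + √(75/19 + 145240)) + 82198 = (-65516 + √(2759635/19)) + 82198 = (-65516 + √52433065/19) + 82198 = 16682 + √52433065/19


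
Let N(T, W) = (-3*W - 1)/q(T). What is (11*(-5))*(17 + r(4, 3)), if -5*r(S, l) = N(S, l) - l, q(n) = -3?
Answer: -2794/3 ≈ -931.33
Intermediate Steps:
N(T, W) = ⅓ + W (N(T, W) = (-3*W - 1)/(-3) = (-1 - 3*W)*(-⅓) = ⅓ + W)
r(S, l) = -1/15 (r(S, l) = -((⅓ + l) - l)/5 = -⅕*⅓ = -1/15)
(11*(-5))*(17 + r(4, 3)) = (11*(-5))*(17 - 1/15) = -55*254/15 = -2794/3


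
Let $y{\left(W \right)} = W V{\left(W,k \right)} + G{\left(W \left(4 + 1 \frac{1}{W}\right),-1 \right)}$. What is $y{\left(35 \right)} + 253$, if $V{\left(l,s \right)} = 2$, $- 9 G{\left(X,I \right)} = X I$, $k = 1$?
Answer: $\frac{1016}{3} \approx 338.67$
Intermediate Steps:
$G{\left(X,I \right)} = - \frac{I X}{9}$ ($G{\left(X,I \right)} = - \frac{X I}{9} = - \frac{I X}{9}$)
$y{\left(W \right)} = 2 W + \frac{W \left(4 + \frac{1}{W}\right)}{9}$ ($y{\left(W \right)} = W 2 - - \frac{W \left(4 + 1 \frac{1}{W}\right)}{9} = 2 W - - \frac{W \left(4 + \frac{1}{W}\right)}{9} = 2 W + \frac{W \left(4 + \frac{1}{W}\right)}{9}$)
$y{\left(35 \right)} + 253 = \left(\frac{1}{9} + \frac{22}{9} \cdot 35\right) + 253 = \left(\frac{1}{9} + \frac{770}{9}\right) + 253 = \frac{257}{3} + 253 = \frac{1016}{3}$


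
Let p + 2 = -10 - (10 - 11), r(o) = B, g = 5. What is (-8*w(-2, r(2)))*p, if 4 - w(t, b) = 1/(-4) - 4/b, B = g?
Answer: 2222/5 ≈ 444.40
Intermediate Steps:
B = 5
r(o) = 5
w(t, b) = 17/4 + 4/b (w(t, b) = 4 - (1/(-4) - 4/b) = 4 - (1*(-¼) - 4/b) = 4 - (-¼ - 4/b) = 4 + (¼ + 4/b) = 17/4 + 4/b)
p = -11 (p = -2 + (-10 - (10 - 11)) = -2 + (-10 - 1*(-1)) = -2 + (-10 + 1) = -2 - 9 = -11)
(-8*w(-2, r(2)))*p = -8*(17/4 + 4/5)*(-11) = -8*(17/4 + 4*(⅕))*(-11) = -8*(17/4 + ⅘)*(-11) = -8*101/20*(-11) = -202/5*(-11) = 2222/5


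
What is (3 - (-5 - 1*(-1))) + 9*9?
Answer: 88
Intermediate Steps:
(3 - (-5 - 1*(-1))) + 9*9 = (3 - (-5 + 1)) + 81 = (3 - 1*(-4)) + 81 = (3 + 4) + 81 = 7 + 81 = 88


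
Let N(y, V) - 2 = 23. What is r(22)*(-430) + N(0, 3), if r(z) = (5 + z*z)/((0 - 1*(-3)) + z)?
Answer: -41929/5 ≈ -8385.8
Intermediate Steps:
N(y, V) = 25 (N(y, V) = 2 + 23 = 25)
r(z) = (5 + z²)/(3 + z) (r(z) = (5 + z²)/((0 + 3) + z) = (5 + z²)/(3 + z))
r(22)*(-430) + N(0, 3) = ((5 + 22²)/(3 + 22))*(-430) + 25 = ((5 + 484)/25)*(-430) + 25 = ((1/25)*489)*(-430) + 25 = (489/25)*(-430) + 25 = -42054/5 + 25 = -41929/5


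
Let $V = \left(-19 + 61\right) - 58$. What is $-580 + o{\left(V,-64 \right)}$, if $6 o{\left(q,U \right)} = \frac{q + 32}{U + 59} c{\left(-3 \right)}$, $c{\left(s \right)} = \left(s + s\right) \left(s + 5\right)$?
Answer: $- \frac{2868}{5} \approx -573.6$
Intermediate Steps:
$c{\left(s \right)} = 2 s \left(5 + s\right)$
$V = -16$ ($V = 42 - 58 = -16$)
$o{\left(q,U \right)} = - \frac{2 \left(32 + q\right)}{59 + U}$ ($o{\left(q,U \right)} = \frac{\frac{q + 32}{U + 59} \cdot 2 \left(-3\right) \left(5 - 3\right)}{6} = \frac{\frac{32 + q}{59 + U} 2 \left(-3\right) 2}{6} = \frac{\frac{32 + q}{59 + U} \left(-12\right)}{6} = \frac{\left(-12\right) \frac{1}{59 + U} \left(32 + q\right)}{6} = - \frac{2 \left(32 + q\right)}{59 + U}$)
$-580 + o{\left(V,-64 \right)} = -580 + \frac{2 \left(-32 - -16\right)}{59 - 64} = -580 + \frac{2 \left(-32 + 16\right)}{-5} = -580 + 2 \left(- \frac{1}{5}\right) \left(-16\right) = -580 + \frac{32}{5} = - \frac{2868}{5}$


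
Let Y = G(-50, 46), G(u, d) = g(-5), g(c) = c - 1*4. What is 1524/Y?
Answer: -508/3 ≈ -169.33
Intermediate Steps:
g(c) = -4 + c (g(c) = c - 4 = -4 + c)
G(u, d) = -9 (G(u, d) = -4 - 5 = -9)
Y = -9
1524/Y = 1524/(-9) = 1524*(-⅑) = -508/3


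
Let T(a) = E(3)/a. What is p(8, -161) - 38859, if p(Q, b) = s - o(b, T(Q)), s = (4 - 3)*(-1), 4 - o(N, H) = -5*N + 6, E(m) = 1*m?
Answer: -38053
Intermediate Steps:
E(m) = m
T(a) = 3/a
o(N, H) = -2 + 5*N (o(N, H) = 4 - (-5*N + 6) = 4 - (6 - 5*N) = 4 + (-6 + 5*N) = -2 + 5*N)
s = -1 (s = 1*(-1) = -1)
p(Q, b) = 1 - 5*b (p(Q, b) = -1 - (-2 + 5*b) = -1 + (2 - 5*b) = 1 - 5*b)
p(8, -161) - 38859 = (1 - 5*(-161)) - 38859 = (1 + 805) - 38859 = 806 - 38859 = -38053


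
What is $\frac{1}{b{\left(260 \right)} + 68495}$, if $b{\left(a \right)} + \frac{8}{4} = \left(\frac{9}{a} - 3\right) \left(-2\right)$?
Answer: $\frac{130}{8904861} \approx 1.4599 \cdot 10^{-5}$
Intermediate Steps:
$b{\left(a \right)} = 4 - \frac{18}{a}$ ($b{\left(a \right)} = -2 + \left(\frac{9}{a} - 3\right) \left(-2\right) = -2 + \left(-3 + \frac{9}{a}\right) \left(-2\right) = -2 + \left(6 - \frac{18}{a}\right) = 4 - \frac{18}{a}$)
$\frac{1}{b{\left(260 \right)} + 68495} = \frac{1}{\left(4 - \frac{18}{260}\right) + 68495} = \frac{1}{\left(4 - \frac{9}{130}\right) + 68495} = \frac{1}{\frac{511}{130} + 68495} = \frac{1}{\frac{8904861}{130}} = \frac{130}{8904861}$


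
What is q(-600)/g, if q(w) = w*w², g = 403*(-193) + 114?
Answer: 43200000/15533 ≈ 2781.2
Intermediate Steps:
g = -77665 (g = -77779 + 114 = -77665)
q(w) = w³
q(-600)/g = (-600)³/(-77665) = -216000000*(-1/77665) = 43200000/15533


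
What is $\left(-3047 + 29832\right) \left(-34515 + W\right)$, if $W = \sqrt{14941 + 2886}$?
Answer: $-924484275 + 26785 \sqrt{17827} \approx -9.2091 \cdot 10^{8}$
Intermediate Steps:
$W = \sqrt{17827} \approx 133.52$
$\left(-3047 + 29832\right) \left(-34515 + W\right) = \left(-3047 + 29832\right) \left(-34515 + \sqrt{17827}\right) = 26785 \left(-34515 + \sqrt{17827}\right) = -924484275 + 26785 \sqrt{17827}$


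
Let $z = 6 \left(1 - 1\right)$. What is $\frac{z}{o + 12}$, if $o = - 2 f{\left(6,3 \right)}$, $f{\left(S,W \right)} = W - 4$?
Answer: $0$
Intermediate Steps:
$f{\left(S,W \right)} = -4 + W$ ($f{\left(S,W \right)} = W - 4 = -4 + W$)
$z = 0$ ($z = 6 \cdot 0 = 0$)
$o = 2$ ($o = - 2 \left(-4 + 3\right) = \left(-2\right) \left(-1\right) = 2$)
$\frac{z}{o + 12} = \frac{0}{2 + 12} = \frac{0}{14} = 0 \cdot \frac{1}{14} = 0$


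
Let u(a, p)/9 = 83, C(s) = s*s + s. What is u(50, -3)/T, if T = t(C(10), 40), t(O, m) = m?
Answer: 747/40 ≈ 18.675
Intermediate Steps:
C(s) = s + s² (C(s) = s² + s = s + s²)
u(a, p) = 747 (u(a, p) = 9*83 = 747)
T = 40
u(50, -3)/T = 747/40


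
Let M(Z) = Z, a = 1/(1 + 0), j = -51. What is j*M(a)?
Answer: -51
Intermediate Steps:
a = 1 (a = 1/1 = 1)
j*M(a) = -51*1 = -51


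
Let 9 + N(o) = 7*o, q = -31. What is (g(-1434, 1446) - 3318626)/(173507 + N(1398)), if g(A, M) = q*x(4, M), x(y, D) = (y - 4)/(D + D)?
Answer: -1659313/91642 ≈ -18.106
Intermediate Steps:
x(y, D) = (-4 + y)/(2*D) (x(y, D) = (-4 + y)/((2*D)) = (-4 + y)*(1/(2*D)) = (-4 + y)/(2*D))
N(o) = -9 + 7*o
g(A, M) = 0 (g(A, M) = -31*(-4 + 4)/(2*M) = -31*0/(2*M) = -31*0 = 0)
(g(-1434, 1446) - 3318626)/(173507 + N(1398)) = (0 - 3318626)/(173507 + (-9 + 7*1398)) = -3318626/(173507 + (-9 + 9786)) = -3318626/(173507 + 9777) = -3318626/183284 = -3318626*1/183284 = -1659313/91642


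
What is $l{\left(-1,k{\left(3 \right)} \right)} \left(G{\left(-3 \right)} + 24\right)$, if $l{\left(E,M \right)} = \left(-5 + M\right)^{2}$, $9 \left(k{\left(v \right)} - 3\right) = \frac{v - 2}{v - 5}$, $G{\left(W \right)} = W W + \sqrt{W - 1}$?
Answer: $\frac{15059}{108} + \frac{1369 i}{162} \approx 139.44 + 8.4506 i$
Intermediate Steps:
$G{\left(W \right)} = W^{2} + \sqrt{-1 + W}$
$k{\left(v \right)} = 3 + \frac{-2 + v}{9 \left(-5 + v\right)}$ ($k{\left(v \right)} = 3 + \frac{\left(v - 2\right) \frac{1}{v - 5}}{9} = 3 + \frac{\left(-2 + v\right) \frac{1}{-5 + v}}{9} = 3 + \frac{\frac{1}{-5 + v} \left(-2 + v\right)}{9} = 3 + \frac{-2 + v}{9 \left(-5 + v\right)}$)
$l{\left(-1,k{\left(3 \right)} \right)} \left(G{\left(-3 \right)} + 24\right) = \left(-5 + \frac{-137 + 28 \cdot 3}{9 \left(-5 + 3\right)}\right)^{2} \left(\left(\left(-3\right)^{2} + \sqrt{-1 - 3}\right) + 24\right) = \left(-5 + \frac{-137 + 84}{9 \left(-2\right)}\right)^{2} \left(\left(9 + \sqrt{-4}\right) + 24\right) = \left(-5 + \frac{1}{9} \left(- \frac{1}{2}\right) \left(-53\right)\right)^{2} \left(\left(9 + 2 i\right) + 24\right) = \left(-5 + \frac{53}{18}\right)^{2} \left(33 + 2 i\right) = \left(- \frac{37}{18}\right)^{2} \left(33 + 2 i\right) = \frac{1369 \left(33 + 2 i\right)}{324} = \frac{15059}{108} + \frac{1369 i}{162}$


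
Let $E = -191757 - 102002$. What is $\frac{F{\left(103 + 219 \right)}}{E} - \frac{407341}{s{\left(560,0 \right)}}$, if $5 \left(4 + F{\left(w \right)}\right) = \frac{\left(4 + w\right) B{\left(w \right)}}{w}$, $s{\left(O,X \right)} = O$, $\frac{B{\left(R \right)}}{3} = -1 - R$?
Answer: $- \frac{550435874433}{756723184} \approx -727.39$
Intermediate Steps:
$B{\left(R \right)} = -3 - 3 R$ ($B{\left(R \right)} = 3 \left(-1 - R\right) = -3 - 3 R$)
$F{\left(w \right)} = -4 + \frac{\left(-3 - 3 w\right) \left(4 + w\right)}{5 w}$ ($F{\left(w \right)} = -4 + \frac{\left(4 + w\right) \left(-3 - 3 w\right) \frac{1}{w}}{5} = -4 + \frac{\left(-3 - 3 w\right) \left(4 + w\right) \frac{1}{w}}{5} = -4 + \frac{\frac{1}{w} \left(-3 - 3 w\right) \left(4 + w\right)}{5} = -4 + \frac{\left(-3 - 3 w\right) \left(4 + w\right)}{5 w}$)
$E = -293759$
$\frac{F{\left(103 + 219 \right)}}{E} - \frac{407341}{s{\left(560,0 \right)}} = \frac{-7 - \frac{12}{5 \left(103 + 219\right)} - \frac{3 \left(103 + 219\right)}{5}}{-293759} - \frac{407341}{560} = \left(-7 - \frac{12}{5 \cdot 322} - \frac{966}{5}\right) \left(- \frac{1}{293759}\right) - \frac{407341}{560} = \left(-7 - \frac{6}{805} - \frac{966}{5}\right) \left(- \frac{1}{293759}\right) - \frac{407341}{560} = \left(- \frac{161167}{805}\right) \left(- \frac{1}{293759}\right) - \frac{407341}{560} = \frac{161167}{236475995} - \frac{407341}{560} = - \frac{550435874433}{756723184}$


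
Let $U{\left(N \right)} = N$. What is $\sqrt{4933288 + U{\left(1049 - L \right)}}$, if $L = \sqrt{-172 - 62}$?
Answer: $\sqrt{4934337 - 3 i \sqrt{26}} \approx 2221.3 - 0.003 i$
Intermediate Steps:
$L = 3 i \sqrt{26}$ ($L = \sqrt{-234} = 3 i \sqrt{26} \approx 15.297 i$)
$\sqrt{4933288 + U{\left(1049 - L \right)}} = \sqrt{4933288 + \left(1049 - 3 i \sqrt{26}\right)} = \sqrt{4934337 - 3 i \sqrt{26}}$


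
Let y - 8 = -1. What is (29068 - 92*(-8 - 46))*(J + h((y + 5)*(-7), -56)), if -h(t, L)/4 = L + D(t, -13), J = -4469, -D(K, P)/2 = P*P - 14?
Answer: -102278180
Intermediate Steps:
y = 7 (y = 8 - 1 = 7)
D(K, P) = 28 - 2*P² (D(K, P) = -2*(P*P - 14) = -2*(P² - 14) = -2*(-14 + P²) = 28 - 2*P²)
h(t, L) = 1240 - 4*L (h(t, L) = -4*(L + (28 - 2*(-13)²)) = -4*(L + (28 - 2*169)) = -4*(L + (28 - 338)) = -4*(L - 310) = -4*(-310 + L) = 1240 - 4*L)
(29068 - 92*(-8 - 46))*(J + h((y + 5)*(-7), -56)) = (29068 - 92*(-8 - 46))*(-4469 + (1240 - 4*(-56))) = (29068 - 92*(-54))*(-4469 + (1240 + 224)) = (29068 + 4968)*(-4469 + 1464) = 34036*(-3005) = -102278180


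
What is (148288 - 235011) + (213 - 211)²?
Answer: -86719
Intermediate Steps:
(148288 - 235011) + (213 - 211)² = -86723 + 2² = -86723 + 4 = -86719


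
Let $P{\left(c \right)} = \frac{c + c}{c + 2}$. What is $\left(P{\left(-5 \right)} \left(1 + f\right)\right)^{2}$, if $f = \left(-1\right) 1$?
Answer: $0$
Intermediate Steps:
$P{\left(c \right)} = \frac{2 c}{2 + c}$
$f = -1$
$\left(P{\left(-5 \right)} \left(1 + f\right)\right)^{2} = \left(2 \left(-5\right) \frac{1}{2 - 5} \left(1 - 1\right)\right)^{2} = \left(2 \left(-5\right) \frac{1}{-3} \cdot 0\right)^{2} = \left(2 \left(-5\right) \left(- \frac{1}{3}\right) 0\right)^{2} = \left(\frac{10}{3} \cdot 0\right)^{2} = 0^{2} = 0$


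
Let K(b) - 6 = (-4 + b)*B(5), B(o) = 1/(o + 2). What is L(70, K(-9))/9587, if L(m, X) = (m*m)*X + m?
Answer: 20370/9587 ≈ 2.1248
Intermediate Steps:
B(o) = 1/(2 + o)
K(b) = 38/7 + b/7 (K(b) = 6 + (-4 + b)/(2 + 5) = 6 + (-4 + b)/7 = 6 + (-4 + b)*(1/7) = 6 + (-4/7 + b/7) = 38/7 + b/7)
L(m, X) = m + X*m**2 (L(m, X) = m**2*X + m = X*m**2 + m = m + X*m**2)
L(70, K(-9))/9587 = (70*(1 + (38/7 + (1/7)*(-9))*70))/9587 = (70*(1 + (38/7 - 9/7)*70))*(1/9587) = (70*(1 + (29/7)*70))*(1/9587) = (70*(1 + 290))*(1/9587) = (70*291)*(1/9587) = 20370*(1/9587) = 20370/9587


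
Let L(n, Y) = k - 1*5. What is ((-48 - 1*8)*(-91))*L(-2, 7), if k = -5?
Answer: -50960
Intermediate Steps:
L(n, Y) = -10 (L(n, Y) = -5 - 1*5 = -5 - 5 = -10)
((-48 - 1*8)*(-91))*L(-2, 7) = ((-48 - 1*8)*(-91))*(-10) = ((-48 - 8)*(-91))*(-10) = -56*(-91)*(-10) = 5096*(-10) = -50960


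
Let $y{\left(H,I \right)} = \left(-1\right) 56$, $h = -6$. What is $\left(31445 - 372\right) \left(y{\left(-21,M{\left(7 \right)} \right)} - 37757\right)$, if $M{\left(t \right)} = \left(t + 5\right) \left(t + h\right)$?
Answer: $-1174963349$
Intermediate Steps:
$M{\left(t \right)} = \left(-6 + t\right) \left(5 + t\right)$ ($M{\left(t \right)} = \left(t + 5\right) \left(t - 6\right) = \left(5 + t\right) \left(-6 + t\right) = \left(-6 + t\right) \left(5 + t\right)$)
$y{\left(H,I \right)} = -56$
$\left(31445 - 372\right) \left(y{\left(-21,M{\left(7 \right)} \right)} - 37757\right) = \left(31445 - 372\right) \left(-56 - 37757\right) = 31073 \left(-37813\right) = -1174963349$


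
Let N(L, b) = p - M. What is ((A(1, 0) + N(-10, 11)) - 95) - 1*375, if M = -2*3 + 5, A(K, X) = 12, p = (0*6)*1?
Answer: -457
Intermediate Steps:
p = 0 (p = 0*1 = 0)
M = -1 (M = -6 + 5 = -1)
N(L, b) = 1 (N(L, b) = 0 - 1*(-1) = 0 + 1 = 1)
((A(1, 0) + N(-10, 11)) - 95) - 1*375 = ((12 + 1) - 95) - 1*375 = (13 - 95) - 375 = -82 - 375 = -457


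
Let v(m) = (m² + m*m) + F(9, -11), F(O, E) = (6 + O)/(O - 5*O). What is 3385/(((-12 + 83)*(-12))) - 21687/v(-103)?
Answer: -1083586123/216928572 ≈ -4.9951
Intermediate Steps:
F(O, E) = -(6 + O)/(4*O) (F(O, E) = (6 + O)/((-4*O)) = (6 + O)*(-1/(4*O)) = -(6 + O)/(4*O))
v(m) = -5/12 + 2*m² (v(m) = (m² + m*m) + (¼)*(-6 - 1*9)/9 = (m² + m²) + (¼)*(⅑)*(-6 - 9) = 2*m² + (¼)*(⅑)*(-15) = 2*m² - 5/12 = -5/12 + 2*m²)
3385/(((-12 + 83)*(-12))) - 21687/v(-103) = 3385/(((-12 + 83)*(-12))) - 21687/(-5/12 + 2*(-103)²) = 3385/((71*(-12))) - 21687/(-5/12 + 2*10609) = 3385/(-852) - 21687/(-5/12 + 21218) = 3385*(-1/852) - 21687/254611/12 = -3385/852 - 21687*12/254611 = -3385/852 - 260244/254611 = -1083586123/216928572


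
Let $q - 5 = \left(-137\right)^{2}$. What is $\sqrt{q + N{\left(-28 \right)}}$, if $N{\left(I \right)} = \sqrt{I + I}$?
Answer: $\sqrt{18774 + 2 i \sqrt{14}} \approx 137.02 + 0.027 i$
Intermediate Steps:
$q = 18774$ ($q = 5 + \left(-137\right)^{2} = 5 + 18769 = 18774$)
$N{\left(I \right)} = \sqrt{2} \sqrt{I}$ ($N{\left(I \right)} = \sqrt{2 I} = \sqrt{2} \sqrt{I}$)
$\sqrt{q + N{\left(-28 \right)}} = \sqrt{18774 + \sqrt{2} \sqrt{-28}} = \sqrt{18774 + \sqrt{2} \cdot 2 i \sqrt{7}} = \sqrt{18774 + 2 i \sqrt{14}}$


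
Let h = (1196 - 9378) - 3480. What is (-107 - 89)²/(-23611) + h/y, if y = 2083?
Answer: -50767430/7025959 ≈ -7.2257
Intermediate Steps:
h = -11662 (h = -8182 - 3480 = -11662)
(-107 - 89)²/(-23611) + h/y = (-107 - 89)²/(-23611) - 11662/2083 = (-196)²*(-1/23611) - 11662*1/2083 = 38416*(-1/23611) - 11662/2083 = -5488/3373 - 11662/2083 = -50767430/7025959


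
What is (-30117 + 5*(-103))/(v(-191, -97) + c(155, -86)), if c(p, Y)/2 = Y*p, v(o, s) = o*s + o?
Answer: 7658/2081 ≈ 3.6800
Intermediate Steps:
v(o, s) = o + o*s
c(p, Y) = 2*Y*p (c(p, Y) = 2*(Y*p) = 2*Y*p)
(-30117 + 5*(-103))/(v(-191, -97) + c(155, -86)) = (-30117 + 5*(-103))/(-191*(1 - 97) + 2*(-86)*155) = (-30117 - 515)/(-191*(-96) - 26660) = -30632/(18336 - 26660) = -30632/(-8324) = -30632*(-1/8324) = 7658/2081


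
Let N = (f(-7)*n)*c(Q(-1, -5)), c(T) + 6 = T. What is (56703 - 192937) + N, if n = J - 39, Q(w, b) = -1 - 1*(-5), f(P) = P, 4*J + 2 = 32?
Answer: -136675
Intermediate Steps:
J = 15/2 (J = -½ + (¼)*32 = -½ + 8 = 15/2 ≈ 7.5000)
Q(w, b) = 4 (Q(w, b) = -1 + 5 = 4)
c(T) = -6 + T
n = -63/2 (n = 15/2 - 39 = -63/2 ≈ -31.500)
N = -441 (N = (-7*(-63/2))*(-6 + 4) = (441/2)*(-2) = -441)
(56703 - 192937) + N = (56703 - 192937) - 441 = -136234 - 441 = -136675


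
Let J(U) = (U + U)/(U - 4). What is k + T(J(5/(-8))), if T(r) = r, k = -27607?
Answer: -1021449/37 ≈ -27607.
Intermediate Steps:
J(U) = 2*U/(-4 + U) (J(U) = (2*U)/(-4 + U) = 2*U/(-4 + U))
k + T(J(5/(-8))) = -27607 + 2*(5/(-8))/(-4 + 5/(-8)) = -27607 + 2*(5*(-1/8))/(-4 + 5*(-1/8)) = -27607 + 2*(-5/8)/(-4 - 5/8) = -27607 + 2*(-5/8)/(-37/8) = -27607 + 2*(-5/8)*(-8/37) = -27607 + 10/37 = -1021449/37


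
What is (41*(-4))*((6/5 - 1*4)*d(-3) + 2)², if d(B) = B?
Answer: -443456/25 ≈ -17738.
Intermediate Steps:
(41*(-4))*((6/5 - 1*4)*d(-3) + 2)² = (41*(-4))*((6/5 - 1*4)*(-3) + 2)² = -164*((6*(⅕) - 4)*(-3) + 2)² = -164*((6/5 - 4)*(-3) + 2)² = -164*(-14/5*(-3) + 2)² = -164*(42/5 + 2)² = -164*(52/5)² = -164*2704/25 = -443456/25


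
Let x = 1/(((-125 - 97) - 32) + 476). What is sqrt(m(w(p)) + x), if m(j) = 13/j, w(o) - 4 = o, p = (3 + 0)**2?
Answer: sqrt(49506)/222 ≈ 1.0023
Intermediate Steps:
p = 9 (p = 3**2 = 9)
w(o) = 4 + o
x = 1/222 (x = 1/((-222 - 32) + 476) = 1/(-254 + 476) = 1/222 ≈ 0.0045045)
sqrt(m(w(p)) + x) = sqrt(13/(4 + 9) + 1/222) = sqrt(13/13 + 1/222) = sqrt(13*(1/13) + 1/222) = sqrt(1 + 1/222) = sqrt(223/222) = sqrt(49506)/222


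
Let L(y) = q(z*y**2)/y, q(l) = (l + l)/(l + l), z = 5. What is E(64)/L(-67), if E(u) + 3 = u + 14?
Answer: -5025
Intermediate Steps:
q(l) = 1 (q(l) = (2*l)/((2*l)) = (2*l)*(1/(2*l)) = 1)
L(y) = 1/y
E(u) = 11 + u (E(u) = -3 + (u + 14) = -3 + (14 + u) = 11 + u)
E(64)/L(-67) = (11 + 64)/(1/(-67)) = 75/(-1/67) = 75*(-67) = -5025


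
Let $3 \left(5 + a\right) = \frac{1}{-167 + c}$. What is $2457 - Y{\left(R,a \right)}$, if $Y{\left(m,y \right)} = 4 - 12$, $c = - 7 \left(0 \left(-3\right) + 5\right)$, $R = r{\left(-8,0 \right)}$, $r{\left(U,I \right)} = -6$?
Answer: $2465$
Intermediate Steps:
$R = -6$
$c = -35$ ($c = - 7 \left(0 + 5\right) = \left(-7\right) 5 = -35$)
$a = - \frac{3031}{606}$ ($a = -5 + \frac{1}{3 \left(-167 - 35\right)} = -5 + \frac{1}{3 \left(-202\right)} = -5 + \frac{1}{3} \left(- \frac{1}{202}\right) = -5 - \frac{1}{606} = - \frac{3031}{606} \approx -5.0016$)
$Y{\left(m,y \right)} = -8$ ($Y{\left(m,y \right)} = 4 - 12 = -8$)
$2457 - Y{\left(R,a \right)} = 2457 - -8 = 2457 + 8 = 2465$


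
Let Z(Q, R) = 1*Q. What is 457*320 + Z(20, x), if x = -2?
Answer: 146260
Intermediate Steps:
Z(Q, R) = Q
457*320 + Z(20, x) = 457*320 + 20 = 146240 + 20 = 146260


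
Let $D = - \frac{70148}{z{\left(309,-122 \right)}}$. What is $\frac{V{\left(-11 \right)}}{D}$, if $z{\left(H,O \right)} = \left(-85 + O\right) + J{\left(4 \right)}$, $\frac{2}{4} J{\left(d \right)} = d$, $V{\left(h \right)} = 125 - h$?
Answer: $\frac{6766}{17537} \approx 0.38581$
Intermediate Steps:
$J{\left(d \right)} = 2 d$
$z{\left(H,O \right)} = -77 + O$ ($z{\left(H,O \right)} = \left(-85 + O\right) + 2 \cdot 4 = \left(-85 + O\right) + 8 = -77 + O$)
$D = \frac{70148}{199}$ ($D = - \frac{70148}{-77 - 122} = - \frac{70148}{-199} = \left(-70148\right) \left(- \frac{1}{199}\right) = \frac{70148}{199} \approx 352.5$)
$\frac{V{\left(-11 \right)}}{D} = \frac{125 - -11}{\frac{70148}{199}} = \left(125 + 11\right) \frac{199}{70148} = 136 \cdot \frac{199}{70148} = \frac{6766}{17537}$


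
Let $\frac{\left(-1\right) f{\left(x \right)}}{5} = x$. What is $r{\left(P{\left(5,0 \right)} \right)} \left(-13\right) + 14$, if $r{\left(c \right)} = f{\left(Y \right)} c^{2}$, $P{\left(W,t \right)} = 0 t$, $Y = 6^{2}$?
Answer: $14$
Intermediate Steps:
$Y = 36$
$f{\left(x \right)} = - 5 x$
$P{\left(W,t \right)} = 0$
$r{\left(c \right)} = - 180 c^{2}$ ($r{\left(c \right)} = \left(-5\right) 36 c^{2} = - 180 c^{2}$)
$r{\left(P{\left(5,0 \right)} \right)} \left(-13\right) + 14 = - 180 \cdot 0^{2} \left(-13\right) + 14 = \left(-180\right) 0 \left(-13\right) + 14 = 0 \left(-13\right) + 14 = 0 + 14 = 14$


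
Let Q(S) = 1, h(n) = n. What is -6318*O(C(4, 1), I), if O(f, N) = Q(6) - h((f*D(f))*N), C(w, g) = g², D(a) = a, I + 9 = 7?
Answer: -18954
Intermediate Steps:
I = -2 (I = -9 + 7 = -2)
O(f, N) = 1 - N*f² (O(f, N) = 1 - f*f*N = 1 - f²*N = 1 - N*f²)
-6318*O(C(4, 1), I) = -6318*(1 - 1*(-2)*(1²)²) = -6318*(1 - 1*(-2)*1²) = -6318*(1 - 1*(-2)*1) = -6318*(1 + 2) = -6318*3 = -18954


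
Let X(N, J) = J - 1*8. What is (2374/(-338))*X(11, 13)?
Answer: -5935/169 ≈ -35.118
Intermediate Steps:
X(N, J) = -8 + J (X(N, J) = J - 8 = -8 + J)
(2374/(-338))*X(11, 13) = (2374/(-338))*(-8 + 13) = (2374*(-1/338))*5 = -1187/169*5 = -5935/169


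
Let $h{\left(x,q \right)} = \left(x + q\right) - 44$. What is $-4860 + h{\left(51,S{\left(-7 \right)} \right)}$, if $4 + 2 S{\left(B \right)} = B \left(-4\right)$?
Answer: $-4841$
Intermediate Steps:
$S{\left(B \right)} = -2 - 2 B$ ($S{\left(B \right)} = -2 + \frac{B \left(-4\right)}{2} = -2 + \frac{\left(-4\right) B}{2} = -2 - 2 B$)
$h{\left(x,q \right)} = -44 + q + x$ ($h{\left(x,q \right)} = \left(q + x\right) - 44 = -44 + q + x$)
$-4860 + h{\left(51,S{\left(-7 \right)} \right)} = -4860 - -19 = -4860 + \left(-44 + \left(-2 + 14\right) + 51\right) = -4860 + \left(-44 + 12 + 51\right) = -4860 + 19 = -4841$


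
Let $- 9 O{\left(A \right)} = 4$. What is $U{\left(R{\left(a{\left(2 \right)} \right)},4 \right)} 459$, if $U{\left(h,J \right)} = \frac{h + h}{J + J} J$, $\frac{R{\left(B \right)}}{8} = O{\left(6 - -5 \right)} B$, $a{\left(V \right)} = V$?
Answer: $-3264$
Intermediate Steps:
$O{\left(A \right)} = - \frac{4}{9}$ ($O{\left(A \right)} = \left(- \frac{1}{9}\right) 4 = - \frac{4}{9}$)
$R{\left(B \right)} = - \frac{32 B}{9}$ ($R{\left(B \right)} = 8 \left(- \frac{4 B}{9}\right) = - \frac{32 B}{9}$)
$U{\left(h,J \right)} = h$ ($U{\left(h,J \right)} = \frac{2 h}{2 J} J = 2 h \frac{1}{2 J} J = \frac{h}{J} J = h$)
$U{\left(R{\left(a{\left(2 \right)} \right)},4 \right)} 459 = \left(- \frac{32}{9}\right) 2 \cdot 459 = \left(- \frac{64}{9}\right) 459 = -3264$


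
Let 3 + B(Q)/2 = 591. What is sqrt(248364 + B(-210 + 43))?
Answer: 2*sqrt(62385) ≈ 499.54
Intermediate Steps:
B(Q) = 1176 (B(Q) = -6 + 2*591 = -6 + 1182 = 1176)
sqrt(248364 + B(-210 + 43)) = sqrt(248364 + 1176) = sqrt(249540) = 2*sqrt(62385)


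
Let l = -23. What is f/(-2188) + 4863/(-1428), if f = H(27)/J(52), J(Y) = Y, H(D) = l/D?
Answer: -1244905811/365562288 ≈ -3.4055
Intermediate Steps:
H(D) = -23/D
f = -23/1404 (f = -23/27/52 = -23*1/27*(1/52) = -23/27*1/52 = -23/1404 ≈ -0.016382)
f/(-2188) + 4863/(-1428) = -23/1404/(-2188) + 4863/(-1428) = -23/1404*(-1/2188) + 4863*(-1/1428) = 23/3071952 - 1621/476 = -1244905811/365562288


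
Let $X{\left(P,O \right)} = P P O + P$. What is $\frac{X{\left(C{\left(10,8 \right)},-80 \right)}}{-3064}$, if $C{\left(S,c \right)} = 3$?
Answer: $\frac{717}{3064} \approx 0.23401$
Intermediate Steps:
$X{\left(P,O \right)} = P + O P^{2}$ ($X{\left(P,O \right)} = P^{2} O + P = O P^{2} + P = P + O P^{2}$)
$\frac{X{\left(C{\left(10,8 \right)},-80 \right)}}{-3064} = \frac{3 \left(1 - 240\right)}{-3064} = 3 \left(1 - 240\right) \left(- \frac{1}{3064}\right) = 3 \left(-239\right) \left(- \frac{1}{3064}\right) = \left(-717\right) \left(- \frac{1}{3064}\right) = \frac{717}{3064}$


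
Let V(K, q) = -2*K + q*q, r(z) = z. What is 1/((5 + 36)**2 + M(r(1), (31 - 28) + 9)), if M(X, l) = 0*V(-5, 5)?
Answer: 1/1681 ≈ 0.00059488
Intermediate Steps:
V(K, q) = q**2 - 2*K (V(K, q) = -2*K + q**2 = q**2 - 2*K)
M(X, l) = 0 (M(X, l) = 0*(5**2 - 2*(-5)) = 0*(25 + 10) = 0*35 = 0)
1/((5 + 36)**2 + M(r(1), (31 - 28) + 9)) = 1/((5 + 36)**2 + 0) = 1/(41**2 + 0) = 1/(1681 + 0) = 1/1681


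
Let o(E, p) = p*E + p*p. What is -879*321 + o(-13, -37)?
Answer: -280309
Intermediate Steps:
o(E, p) = p**2 + E*p (o(E, p) = E*p + p**2 = p**2 + E*p)
-879*321 + o(-13, -37) = -879*321 - 37*(-13 - 37) = -282159 - 37*(-50) = -282159 + 1850 = -280309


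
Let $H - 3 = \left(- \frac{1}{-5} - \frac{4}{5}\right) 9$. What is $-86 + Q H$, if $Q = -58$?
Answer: $\frac{266}{5} \approx 53.2$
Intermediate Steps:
$H = - \frac{12}{5}$ ($H = 3 + \left(- \frac{1}{-5} - \frac{4}{5}\right) 9 = 3 + \left(\left(-1\right) \left(- \frac{1}{5}\right) - \frac{4}{5}\right) 9 = 3 + \left(\frac{1}{5} - \frac{4}{5}\right) 9 = 3 - \frac{27}{5} = - \frac{12}{5} \approx -2.4$)
$-86 + Q H = -86 - - \frac{696}{5} = -86 + \frac{696}{5} = \frac{266}{5}$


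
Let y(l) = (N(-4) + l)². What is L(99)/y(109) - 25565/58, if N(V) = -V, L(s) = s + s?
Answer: -326428001/740602 ≈ -440.76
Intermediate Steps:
L(s) = 2*s
y(l) = (4 + l)² (y(l) = (-1*(-4) + l)² = (4 + l)²)
L(99)/y(109) - 25565/58 = (2*99)/((4 + 109)²) - 25565/58 = 198/(113²) - 25565*1/58 = 198/12769 - 25565/58 = -326428001/740602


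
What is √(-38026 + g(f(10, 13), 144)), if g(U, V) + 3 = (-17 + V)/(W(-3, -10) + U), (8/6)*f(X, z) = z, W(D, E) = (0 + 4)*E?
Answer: I*√4602017/11 ≈ 195.02*I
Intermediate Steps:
W(D, E) = 4*E
f(X, z) = 3*z/4
g(U, V) = -3 + (-17 + V)/(-40 + U) (g(U, V) = -3 + (-17 + V)/(4*(-10) + U) = -3 + (-17 + V)/(-40 + U))
√(-38026 + g(f(10, 13), 144)) = √(-38026 + (103 + 144 - 9*13/4)/(-40 + (¾)*13)) = √(-38026 + (103 + 144 - 3*39/4)/(-40 + 39/4)) = √(-38026 + (103 + 144 - 117/4)/(-121/4)) = √(-38026 - 4/121*871/4) = √(-38026 - 871/121) = √(-4602017/121) = I*√4602017/11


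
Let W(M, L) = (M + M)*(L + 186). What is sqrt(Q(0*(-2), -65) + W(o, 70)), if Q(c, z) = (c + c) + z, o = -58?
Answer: I*sqrt(29761) ≈ 172.51*I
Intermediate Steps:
W(M, L) = 2*M*(186 + L) (W(M, L) = (2*M)*(186 + L) = 2*M*(186 + L))
Q(c, z) = z + 2*c (Q(c, z) = 2*c + z = z + 2*c)
sqrt(Q(0*(-2), -65) + W(o, 70)) = sqrt((-65 + 2*(0*(-2))) + 2*(-58)*(186 + 70)) = sqrt((-65 + 2*0) + 2*(-58)*256) = sqrt((-65 + 0) - 29696) = sqrt(-65 - 29696) = sqrt(-29761) = I*sqrt(29761)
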